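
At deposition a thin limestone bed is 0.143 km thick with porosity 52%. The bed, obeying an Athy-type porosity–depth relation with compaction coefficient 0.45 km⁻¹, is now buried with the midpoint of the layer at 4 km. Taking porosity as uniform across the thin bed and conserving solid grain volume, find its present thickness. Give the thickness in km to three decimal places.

0.075 km

Porosity at 4 km: φ = 0.52·exp(−0.45×4) = 0.0860
Solid-volume conservation: h(1−φ) = h₀(1−φ₀) ⇒ h = h₀·(1−φ₀)/(1−φ)
h = 0.143 × (1 − 0.52)/(1 − 0.0860) = 0.143 × 0.5251 = 0.0751 km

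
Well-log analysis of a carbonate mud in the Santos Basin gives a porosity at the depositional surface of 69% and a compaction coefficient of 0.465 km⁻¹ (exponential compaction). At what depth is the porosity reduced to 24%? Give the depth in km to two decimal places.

Invert Athy's law: z = ln(φ₀/φ) / k
z = ln(0.69/0.24) / 0.465 = ln(2.875) / 0.465 = 1.0561 / 0.465 = 2.271 km

2.27 km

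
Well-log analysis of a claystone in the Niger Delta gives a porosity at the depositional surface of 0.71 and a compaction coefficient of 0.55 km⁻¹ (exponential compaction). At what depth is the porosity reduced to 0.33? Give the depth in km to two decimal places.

1.39 km

Invert Athy's law: d = ln(phi₀/phi) / β
d = ln(0.71/0.33) / 0.55 = ln(2.152) / 0.55 = 0.7662 / 0.55 = 1.393 km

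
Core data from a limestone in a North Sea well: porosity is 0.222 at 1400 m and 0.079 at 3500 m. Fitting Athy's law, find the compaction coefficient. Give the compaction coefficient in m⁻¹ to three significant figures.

0.000492 m⁻¹

Working in km (1 km = 1000 m; c in km⁻¹ = c in m⁻¹ × 1000):
Athy: n(d) = n₀ e^(−cd) ⇒ n₁/n₂ = e^{c(d₂−d₁)} ⇒ c = ln(n₁/n₂)/(d₂−d₁)
c = ln(0.222/0.079) / (3.5 − 1.4) = ln(2.81) / 2.1 = 1.0332 / 2.1 = 0.492 km⁻¹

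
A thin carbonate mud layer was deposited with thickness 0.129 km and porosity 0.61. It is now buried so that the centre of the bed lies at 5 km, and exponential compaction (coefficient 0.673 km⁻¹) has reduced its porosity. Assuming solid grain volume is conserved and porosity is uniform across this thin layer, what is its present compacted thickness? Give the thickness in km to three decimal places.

0.051 km

Porosity at 5 km: n = 0.61·exp(−0.673×5) = 0.0211
Solid-volume conservation: h(1−n) = h₀(1−n₀) ⇒ h = h₀·(1−n₀)/(1−n)
h = 0.129 × (1 − 0.61)/(1 − 0.0211) = 0.129 × 0.3984 = 0.0514 km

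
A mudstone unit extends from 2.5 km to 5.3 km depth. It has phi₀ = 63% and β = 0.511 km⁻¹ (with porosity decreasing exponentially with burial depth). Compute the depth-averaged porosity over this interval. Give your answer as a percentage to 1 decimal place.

9.3%

⟨phi⟩ = (1/(z₂−z₁)) ∫ phi₀ e^(−βz) dz = phi₀·(e^(−β·z₁) − e^(−β·z₂)) / (β·(z₂−z₁))
e^(−0.511×2.5) = 0.2787; e^(−0.511×5.3) = 0.0667
⟨phi⟩ = 0.63 × (0.2787 − 0.0667) / (0.511 × 2.8) = 0.63 × 0.1482 = 0.0934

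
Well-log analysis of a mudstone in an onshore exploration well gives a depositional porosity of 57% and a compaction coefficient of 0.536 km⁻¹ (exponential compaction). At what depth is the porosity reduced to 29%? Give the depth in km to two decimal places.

1.26 km

Invert Athy's law: d = ln(n₀/n) / c
d = ln(0.57/0.29) / 0.536 = ln(1.966) / 0.536 = 0.6758 / 0.536 = 1.261 km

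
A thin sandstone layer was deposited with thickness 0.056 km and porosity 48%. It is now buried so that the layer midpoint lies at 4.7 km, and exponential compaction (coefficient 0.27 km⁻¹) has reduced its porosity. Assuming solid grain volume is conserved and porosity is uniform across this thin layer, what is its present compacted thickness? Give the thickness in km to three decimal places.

Porosity at 4.7 km: n = 0.48·exp(−0.27×4.7) = 0.1349
Solid-volume conservation: h(1−n) = h₀(1−n₀) ⇒ h = h₀·(1−n₀)/(1−n)
h = 0.056 × (1 − 0.48)/(1 − 0.1349) = 0.056 × 0.6011 = 0.0337 km

0.034 km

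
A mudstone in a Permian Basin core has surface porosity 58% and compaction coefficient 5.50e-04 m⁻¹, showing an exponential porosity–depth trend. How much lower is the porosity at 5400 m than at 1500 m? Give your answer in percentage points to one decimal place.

Working in km (1 km = 1000 m; β in km⁻¹ = β in m⁻¹ × 1000):
phi(1.5) = 0.58·e^(−0.55×1.5) = 0.2542
phi(5.4) = 0.58·e^(−0.55×5.4) = 0.0298
Δphi = 0.2542 − 0.0298 = 0.2244

22.4 percentage points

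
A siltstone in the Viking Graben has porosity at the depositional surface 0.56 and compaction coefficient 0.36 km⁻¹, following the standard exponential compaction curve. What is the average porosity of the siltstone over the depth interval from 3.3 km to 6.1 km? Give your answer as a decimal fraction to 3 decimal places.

⟨phi⟩ = (1/(z₂−z₁)) ∫ phi₀ e^(−βz) dz = phi₀·(e^(−β·z₁) − e^(−β·z₂)) / (β·(z₂−z₁))
e^(−0.36×3.3) = 0.3048; e^(−0.36×6.1) = 0.1112
⟨phi⟩ = 0.56 × (0.3048 − 0.1112) / (0.36 × 2.8) = 0.56 × 0.1920 = 0.1075

0.108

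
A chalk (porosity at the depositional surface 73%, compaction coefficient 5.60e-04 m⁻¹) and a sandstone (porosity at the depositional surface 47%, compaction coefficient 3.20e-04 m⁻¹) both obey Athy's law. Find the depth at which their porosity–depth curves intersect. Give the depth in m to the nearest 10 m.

1830 m

Working in km (1 km = 1000 m; k in km⁻¹ = k in m⁻¹ × 1000):
Set φ₀ₐ e^(−kₐd) = φ₀ᵦ e^(−kᵦd) ⇒ ln(φ₀ₐ/φ₀ᵦ) = (kₐ − kᵦ)·d
d = ln(0.73/0.47) / (0.56 − 0.32) = 0.4403 / 0.24 = 1.835 km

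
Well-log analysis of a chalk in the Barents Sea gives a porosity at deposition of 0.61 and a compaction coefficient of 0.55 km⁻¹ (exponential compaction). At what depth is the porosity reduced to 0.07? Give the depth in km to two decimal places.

3.94 km

Invert Athy's law: Z = ln(n₀/n) / k
Z = ln(0.61/0.07) / 0.55 = ln(8.714) / 0.55 = 2.1650 / 0.55 = 3.936 km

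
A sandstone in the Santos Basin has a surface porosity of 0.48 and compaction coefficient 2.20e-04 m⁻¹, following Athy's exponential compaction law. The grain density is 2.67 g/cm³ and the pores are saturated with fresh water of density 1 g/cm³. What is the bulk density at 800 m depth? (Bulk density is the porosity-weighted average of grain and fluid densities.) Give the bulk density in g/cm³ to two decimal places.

2.00 g/cm³

Working in km (1 km = 1000 m; k in km⁻¹ = k in m⁻¹ × 1000):
Porosity at depth: n = 0.48·exp(−0.22×0.8) = 0.48×0.8386 = 0.4025
Bulk density: ρ_b = (1−n)ρ_g + n·ρ_f = 0.5975×2.67 + 0.4025×1
       = 1.595 + 0.403 = 1.998 g/cm³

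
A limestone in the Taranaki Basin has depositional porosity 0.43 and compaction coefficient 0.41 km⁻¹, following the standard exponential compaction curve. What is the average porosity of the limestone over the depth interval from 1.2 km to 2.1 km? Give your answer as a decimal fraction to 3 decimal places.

⟨phi⟩ = (1/(d₂−d₁)) ∫ phi₀ e^(−cd) dd = phi₀·(e^(−c·d₁) − e^(−c·d₂)) / (c·(d₂−d₁))
e^(−0.41×1.2) = 0.6114; e^(−0.41×2.1) = 0.4227
⟨phi⟩ = 0.43 × (0.6114 − 0.4227) / (0.41 × 0.9) = 0.43 × 0.5113 = 0.2199

0.220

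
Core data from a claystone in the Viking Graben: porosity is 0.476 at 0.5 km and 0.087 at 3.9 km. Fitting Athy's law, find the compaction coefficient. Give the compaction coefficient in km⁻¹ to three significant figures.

0.500 km⁻¹

Athy: φ(z) = φ₀ e^(−cz) ⇒ φ₁/φ₂ = e^{c(z₂−z₁)} ⇒ c = ln(φ₁/φ₂)/(z₂−z₁)
c = ln(0.476/0.087) / (3.9 − 0.5) = ln(5.471) / 3.4 = 1.6995 / 3.4 = 0.4999 km⁻¹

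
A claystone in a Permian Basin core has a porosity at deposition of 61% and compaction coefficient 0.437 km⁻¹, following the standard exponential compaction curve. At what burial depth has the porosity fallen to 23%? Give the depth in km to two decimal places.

2.23 km

Invert Athy's law: Z = ln(phi₀/phi) / c
Z = ln(0.61/0.23) / 0.437 = ln(2.652) / 0.437 = 0.9754 / 0.437 = 2.232 km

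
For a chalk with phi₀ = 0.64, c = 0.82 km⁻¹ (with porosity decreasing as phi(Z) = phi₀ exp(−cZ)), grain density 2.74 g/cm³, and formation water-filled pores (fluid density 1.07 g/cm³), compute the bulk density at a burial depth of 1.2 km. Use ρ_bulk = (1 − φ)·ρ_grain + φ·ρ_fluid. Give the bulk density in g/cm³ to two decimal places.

2.34 g/cm³

Porosity at depth: phi = 0.64·exp(−0.82×1.2) = 0.64×0.3738 = 0.2392
Bulk density: ρ_b = (1−phi)ρ_g + phi·ρ_f = 0.7608×2.74 + 0.2392×1.07
       = 2.084 + 0.256 = 2.340 g/cm³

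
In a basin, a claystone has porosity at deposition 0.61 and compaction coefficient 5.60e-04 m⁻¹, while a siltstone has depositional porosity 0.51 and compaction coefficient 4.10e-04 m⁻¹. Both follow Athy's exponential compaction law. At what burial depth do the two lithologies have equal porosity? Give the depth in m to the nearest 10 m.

1190 m

Working in km (1 km = 1000 m; c in km⁻¹ = c in m⁻¹ × 1000):
Set φ₀ₐ e^(−cₐZ) = φ₀ᵦ e^(−cᵦZ) ⇒ ln(φ₀ₐ/φ₀ᵦ) = (cₐ − cᵦ)·Z
Z = ln(0.61/0.51) / (0.56 − 0.41) = 0.1790 / 0.15 = 1.194 km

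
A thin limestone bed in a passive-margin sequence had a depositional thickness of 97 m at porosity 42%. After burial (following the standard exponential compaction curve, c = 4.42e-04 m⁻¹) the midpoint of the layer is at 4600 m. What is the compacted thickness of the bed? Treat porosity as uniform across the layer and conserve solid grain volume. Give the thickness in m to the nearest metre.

60 m

Working in km (1 km = 1000 m; c in km⁻¹ = c in m⁻¹ × 1000):
Porosity at 4.6 km: φ = 0.42·exp(−0.442×4.6) = 0.0550
Solid-volume conservation: h(1−φ) = h₀(1−φ₀) ⇒ h = h₀·(1−φ₀)/(1−φ)
h = 0.097 × (1 − 0.42)/(1 − 0.0550) = 0.097 × 0.6137 = 0.0595 km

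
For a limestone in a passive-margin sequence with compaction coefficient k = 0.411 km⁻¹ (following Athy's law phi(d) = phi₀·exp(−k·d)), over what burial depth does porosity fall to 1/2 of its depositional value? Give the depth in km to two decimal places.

1.69 km

phi/phi₀ = 1/2 ⇒ exp(−k·d) = 1/2 ⇒ d = ln(2) / k
d = 0.6931 / 0.411 = 1.686 km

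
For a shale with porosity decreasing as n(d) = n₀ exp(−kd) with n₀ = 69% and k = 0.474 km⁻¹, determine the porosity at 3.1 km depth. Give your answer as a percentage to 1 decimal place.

15.9%

n = n₀·exp(−k·d) = 0.69 × exp(−0.474 × 3.1) = 0.69 × exp(−1.469)
  = 0.69 × 0.2301 = 0.1587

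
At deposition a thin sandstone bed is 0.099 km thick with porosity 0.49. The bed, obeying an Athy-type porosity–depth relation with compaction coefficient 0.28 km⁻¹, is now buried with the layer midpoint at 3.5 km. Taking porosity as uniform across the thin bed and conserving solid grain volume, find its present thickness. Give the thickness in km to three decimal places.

0.062 km

Porosity at 3.5 km: phi = 0.49·exp(−0.28×3.5) = 0.1839
Solid-volume conservation: h(1−phi) = h₀(1−phi₀) ⇒ h = h₀·(1−phi₀)/(1−phi)
h = 0.099 × (1 − 0.49)/(1 − 0.1839) = 0.099 × 0.6249 = 0.0619 km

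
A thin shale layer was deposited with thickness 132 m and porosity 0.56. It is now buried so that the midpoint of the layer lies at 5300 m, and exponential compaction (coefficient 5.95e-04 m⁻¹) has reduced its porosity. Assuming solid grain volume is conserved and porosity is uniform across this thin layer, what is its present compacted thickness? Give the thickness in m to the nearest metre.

60 m

Working in km (1 km = 1000 m; β in km⁻¹ = β in m⁻¹ × 1000):
Porosity at 5.3 km: φ = 0.56·exp(−0.595×5.3) = 0.0239
Solid-volume conservation: h(1−φ) = h₀(1−φ₀) ⇒ h = h₀·(1−φ₀)/(1−φ)
h = 0.132 × (1 − 0.56)/(1 − 0.0239) = 0.132 × 0.4508 = 0.0595 km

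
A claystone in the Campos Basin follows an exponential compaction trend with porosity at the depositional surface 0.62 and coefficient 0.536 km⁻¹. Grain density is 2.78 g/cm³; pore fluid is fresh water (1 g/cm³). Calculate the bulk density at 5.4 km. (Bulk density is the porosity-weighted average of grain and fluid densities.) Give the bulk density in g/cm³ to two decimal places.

Porosity at depth: φ = 0.62·exp(−0.536×5.4) = 0.62×0.0553 = 0.0343
Bulk density: ρ_b = (1−φ)ρ_g + φ·ρ_f = 0.9657×2.78 + 0.0343×1
       = 2.685 + 0.034 = 2.719 g/cm³

2.72 g/cm³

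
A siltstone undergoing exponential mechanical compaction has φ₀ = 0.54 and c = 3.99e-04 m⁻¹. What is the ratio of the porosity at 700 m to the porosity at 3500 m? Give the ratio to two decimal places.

3.06

Working in km (1 km = 1000 m; c in km⁻¹ = c in m⁻¹ × 1000):
φ(z₁)/φ(z₂) = e^(−c·z₁)/e^(−c·z₂) = e^{c(z₂−z₁)}
= exp(0.399 × 2.8) = exp(1.117) = 3.0563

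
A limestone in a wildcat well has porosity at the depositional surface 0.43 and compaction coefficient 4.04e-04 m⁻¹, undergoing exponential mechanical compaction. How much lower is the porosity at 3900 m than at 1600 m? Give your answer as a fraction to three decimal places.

Working in km (1 km = 1000 m; k in km⁻¹ = k in m⁻¹ × 1000):
n(1.6) = 0.43·e^(−0.404×1.6) = 0.2253
n(3.9) = 0.43·e^(−0.404×3.9) = 0.0890
Δn = 0.2253 − 0.0890 = 0.1363

0.136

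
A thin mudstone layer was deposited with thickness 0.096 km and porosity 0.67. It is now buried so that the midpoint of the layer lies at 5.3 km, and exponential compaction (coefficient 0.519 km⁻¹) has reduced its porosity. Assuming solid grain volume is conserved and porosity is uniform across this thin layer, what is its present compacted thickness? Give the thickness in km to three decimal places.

0.033 km

Porosity at 5.3 km: φ = 0.67·exp(−0.519×5.3) = 0.0428
Solid-volume conservation: h(1−φ) = h₀(1−φ₀) ⇒ h = h₀·(1−φ₀)/(1−φ)
h = 0.096 × (1 − 0.67)/(1 − 0.0428) = 0.096 × 0.3448 = 0.0331 km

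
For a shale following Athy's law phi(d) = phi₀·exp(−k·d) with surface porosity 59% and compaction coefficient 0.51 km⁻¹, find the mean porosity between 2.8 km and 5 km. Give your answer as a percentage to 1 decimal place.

8.5%

⟨phi⟩ = (1/(d₂−d₁)) ∫ phi₀ e^(−kd) dd = phi₀·(e^(−k·d₁) − e^(−k·d₂)) / (k·(d₂−d₁))
e^(−0.51×2.8) = 0.2398; e^(−0.51×5) = 0.0781
⟨phi⟩ = 0.59 × (0.2398 − 0.0781) / (0.51 × 2.2) = 0.59 × 0.1441 = 0.0850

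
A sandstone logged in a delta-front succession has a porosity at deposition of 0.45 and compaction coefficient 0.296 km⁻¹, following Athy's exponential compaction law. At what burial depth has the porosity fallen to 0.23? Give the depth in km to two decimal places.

2.27 km

Invert Athy's law: d = ln(n₀/n) / k
d = ln(0.45/0.23) / 0.296 = ln(1.957) / 0.296 = 0.6712 / 0.296 = 2.267 km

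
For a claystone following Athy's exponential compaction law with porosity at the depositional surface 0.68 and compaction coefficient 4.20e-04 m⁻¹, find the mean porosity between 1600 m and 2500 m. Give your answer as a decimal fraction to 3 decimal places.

Working in km (1 km = 1000 m; c in km⁻¹ = c in m⁻¹ × 1000):
⟨n⟩ = (1/(d₂−d₁)) ∫ n₀ e^(−cd) dd = n₀·(e^(−c·d₁) − e^(−c·d₂)) / (c·(d₂−d₁))
e^(−0.42×1.6) = 0.5107; e^(−0.42×2.5) = 0.3499
⟨n⟩ = 0.68 × (0.5107 − 0.3499) / (0.42 × 0.9) = 0.68 × 0.4253 = 0.2892

0.289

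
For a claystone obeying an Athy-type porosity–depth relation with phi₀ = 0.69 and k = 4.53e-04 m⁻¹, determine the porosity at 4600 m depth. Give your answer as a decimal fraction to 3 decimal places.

0.086

Working in km (1 km = 1000 m; k in km⁻¹ = k in m⁻¹ × 1000):
phi = phi₀·exp(−k·d) = 0.69 × exp(−0.453 × 4.6) = 0.69 × exp(−2.084)
  = 0.69 × 0.1245 = 0.0859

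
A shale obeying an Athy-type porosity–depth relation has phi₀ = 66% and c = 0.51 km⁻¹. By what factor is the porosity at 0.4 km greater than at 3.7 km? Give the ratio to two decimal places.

5.38

phi(d₁)/phi(d₂) = e^(−c·d₁)/e^(−c·d₂) = e^{c(d₂−d₁)}
= exp(0.51 × 3.3) = exp(1.683) = 5.3817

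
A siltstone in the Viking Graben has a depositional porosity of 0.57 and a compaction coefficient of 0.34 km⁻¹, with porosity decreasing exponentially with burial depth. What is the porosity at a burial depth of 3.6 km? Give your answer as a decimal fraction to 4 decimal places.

phi = phi₀·exp(−β·Z) = 0.57 × exp(−0.34 × 3.6) = 0.57 × exp(−1.224)
  = 0.57 × 0.2941 = 0.1676

0.1676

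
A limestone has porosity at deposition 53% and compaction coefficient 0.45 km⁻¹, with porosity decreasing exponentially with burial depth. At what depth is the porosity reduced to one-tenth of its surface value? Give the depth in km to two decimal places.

5.12 km

phi/phi₀ = 1/10 ⇒ exp(−k·Z) = 1/10 ⇒ Z = ln(10) / k
Z = 2.3026 / 0.45 = 5.117 km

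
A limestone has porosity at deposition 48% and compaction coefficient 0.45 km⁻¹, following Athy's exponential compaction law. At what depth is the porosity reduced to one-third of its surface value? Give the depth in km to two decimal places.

φ/φ₀ = 1/3 ⇒ exp(−c·d) = 1/3 ⇒ d = ln(3) / c
d = 1.0986 / 0.45 = 2.441 km

2.44 km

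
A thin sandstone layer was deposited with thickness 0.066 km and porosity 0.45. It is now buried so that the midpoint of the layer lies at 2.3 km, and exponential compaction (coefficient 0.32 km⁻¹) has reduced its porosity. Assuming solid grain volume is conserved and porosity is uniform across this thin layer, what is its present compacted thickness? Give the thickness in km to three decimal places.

Porosity at 2.3 km: φ = 0.45·exp(−0.32×2.3) = 0.2156
Solid-volume conservation: h(1−φ) = h₀(1−φ₀) ⇒ h = h₀·(1−φ₀)/(1−φ)
h = 0.066 × (1 − 0.45)/(1 − 0.2156) = 0.066 × 0.7011 = 0.0463 km

0.046 km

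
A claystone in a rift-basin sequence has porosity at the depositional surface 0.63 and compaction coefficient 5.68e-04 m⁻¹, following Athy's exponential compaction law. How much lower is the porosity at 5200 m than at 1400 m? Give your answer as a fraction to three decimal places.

0.252

Working in km (1 km = 1000 m; c in km⁻¹ = c in m⁻¹ × 1000):
phi(1.4) = 0.63·e^(−0.568×1.4) = 0.2844
phi(5.2) = 0.63·e^(−0.568×5.2) = 0.0329
Δphi = 0.2844 − 0.0329 = 0.2516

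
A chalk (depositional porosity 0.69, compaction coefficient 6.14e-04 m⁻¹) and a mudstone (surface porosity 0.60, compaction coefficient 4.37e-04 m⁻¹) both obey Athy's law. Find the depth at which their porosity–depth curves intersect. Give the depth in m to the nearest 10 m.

Working in km (1 km = 1000 m; c in km⁻¹ = c in m⁻¹ × 1000):
Set φ₀ₐ e^(−cₐd) = φ₀ᵦ e^(−cᵦd) ⇒ ln(φ₀ₐ/φ₀ᵦ) = (cₐ − cᵦ)·d
d = ln(0.69/0.6) / (0.614 − 0.437) = 0.1398 / 0.177 = 0.790 km

790 m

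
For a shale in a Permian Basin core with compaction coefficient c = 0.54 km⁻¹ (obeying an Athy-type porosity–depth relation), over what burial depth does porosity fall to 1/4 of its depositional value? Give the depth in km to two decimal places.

n/n₀ = 1/4 ⇒ exp(−c·z) = 1/4 ⇒ z = ln(4) / c
z = 1.3863 / 0.54 = 2.567 km

2.57 km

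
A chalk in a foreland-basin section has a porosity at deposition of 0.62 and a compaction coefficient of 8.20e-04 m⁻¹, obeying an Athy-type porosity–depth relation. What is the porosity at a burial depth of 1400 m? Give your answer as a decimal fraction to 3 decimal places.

0.197

Working in km (1 km = 1000 m; c in km⁻¹ = c in m⁻¹ × 1000):
phi = phi₀·exp(−c·z) = 0.62 × exp(−0.82 × 1.4) = 0.62 × exp(−1.148)
  = 0.62 × 0.3173 = 0.1967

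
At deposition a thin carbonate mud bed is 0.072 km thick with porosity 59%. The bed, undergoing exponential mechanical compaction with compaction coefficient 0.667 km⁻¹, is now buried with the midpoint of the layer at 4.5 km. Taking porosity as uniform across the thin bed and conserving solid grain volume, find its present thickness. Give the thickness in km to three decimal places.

0.030 km

Porosity at 4.5 km: n = 0.59·exp(−0.667×4.5) = 0.0293
Solid-volume conservation: h(1−n) = h₀(1−n₀) ⇒ h = h₀·(1−n₀)/(1−n)
h = 0.072 × (1 − 0.59)/(1 − 0.0293) = 0.072 × 0.4224 = 0.0304 km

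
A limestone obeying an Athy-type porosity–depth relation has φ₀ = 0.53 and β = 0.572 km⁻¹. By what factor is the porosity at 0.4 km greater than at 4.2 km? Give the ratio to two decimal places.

8.79

φ(z₁)/φ(z₂) = e^(−β·z₁)/e^(−β·z₂) = e^{β(z₂−z₁)}
= exp(0.572 × 3.8) = exp(2.174) = 8.7899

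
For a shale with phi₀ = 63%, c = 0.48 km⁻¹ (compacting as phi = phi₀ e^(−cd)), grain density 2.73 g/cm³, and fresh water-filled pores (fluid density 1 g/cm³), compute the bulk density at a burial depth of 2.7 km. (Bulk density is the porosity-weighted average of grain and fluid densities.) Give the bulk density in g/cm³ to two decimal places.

Porosity at depth: phi = 0.63·exp(−0.48×2.7) = 0.63×0.2736 = 0.1724
Bulk density: ρ_b = (1−phi)ρ_g + phi·ρ_f = 0.8276×2.73 + 0.1724×1
       = 2.259 + 0.172 = 2.432 g/cm³

2.43 g/cm³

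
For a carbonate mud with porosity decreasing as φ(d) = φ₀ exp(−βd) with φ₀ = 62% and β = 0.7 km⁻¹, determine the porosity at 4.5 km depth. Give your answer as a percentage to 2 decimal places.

φ = φ₀·exp(−β·d) = 0.62 × exp(−0.7 × 4.5) = 0.62 × exp(−3.15)
  = 0.62 × 0.0429 = 0.0266

2.66%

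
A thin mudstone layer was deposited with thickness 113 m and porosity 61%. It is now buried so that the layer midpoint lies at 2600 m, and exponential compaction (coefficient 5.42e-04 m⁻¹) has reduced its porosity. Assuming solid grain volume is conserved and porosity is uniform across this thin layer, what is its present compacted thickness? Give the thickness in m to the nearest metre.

Working in km (1 km = 1000 m; k in km⁻¹ = k in m⁻¹ × 1000):
Porosity at 2.6 km: phi = 0.61·exp(−0.542×2.6) = 0.1490
Solid-volume conservation: h(1−phi) = h₀(1−phi₀) ⇒ h = h₀·(1−phi₀)/(1−phi)
h = 0.113 × (1 − 0.61)/(1 − 0.1490) = 0.113 × 0.4583 = 0.0518 km

52 m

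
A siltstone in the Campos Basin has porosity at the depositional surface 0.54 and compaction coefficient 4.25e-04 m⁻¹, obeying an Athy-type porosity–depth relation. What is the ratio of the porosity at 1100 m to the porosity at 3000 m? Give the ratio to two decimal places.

2.24

Working in km (1 km = 1000 m; c in km⁻¹ = c in m⁻¹ × 1000):
phi(z₁)/phi(z₂) = e^(−c·z₁)/e^(−c·z₂) = e^{c(z₂−z₁)}
= exp(0.425 × 1.9) = exp(0.8075) = 2.2423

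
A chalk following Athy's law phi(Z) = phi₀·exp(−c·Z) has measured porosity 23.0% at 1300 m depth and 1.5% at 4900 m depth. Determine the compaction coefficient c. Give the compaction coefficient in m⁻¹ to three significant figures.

Working in km (1 km = 1000 m; c in km⁻¹ = c in m⁻¹ × 1000):
Athy: phi(Z) = phi₀ e^(−cZ) ⇒ phi₁/phi₂ = e^{c(Z₂−Z₁)} ⇒ c = ln(phi₁/phi₂)/(Z₂−Z₁)
c = ln(0.23/0.015) / (4.9 − 1.3) = ln(15.33) / 3.6 = 2.7300 / 3.6 = 0.7583 km⁻¹

0.000758 m⁻¹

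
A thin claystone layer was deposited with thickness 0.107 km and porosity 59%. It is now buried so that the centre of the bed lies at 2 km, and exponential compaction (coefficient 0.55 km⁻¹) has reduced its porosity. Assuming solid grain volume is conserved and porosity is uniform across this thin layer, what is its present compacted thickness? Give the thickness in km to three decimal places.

Porosity at 2 km: n = 0.59·exp(−0.55×2) = 0.1964
Solid-volume conservation: h(1−n) = h₀(1−n₀) ⇒ h = h₀·(1−n₀)/(1−n)
h = 0.107 × (1 − 0.59)/(1 − 0.1964) = 0.107 × 0.5102 = 0.0546 km

0.055 km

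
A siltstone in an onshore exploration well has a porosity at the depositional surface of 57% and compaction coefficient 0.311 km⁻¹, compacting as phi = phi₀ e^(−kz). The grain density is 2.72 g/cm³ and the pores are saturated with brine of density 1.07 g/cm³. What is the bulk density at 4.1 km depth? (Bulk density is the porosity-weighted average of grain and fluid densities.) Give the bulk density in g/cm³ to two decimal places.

Porosity at depth: phi = 0.57·exp(−0.311×4.1) = 0.57×0.2794 = 0.1593
Bulk density: ρ_b = (1−phi)ρ_g + phi·ρ_f = 0.8407×2.72 + 0.1593×1.07
       = 2.287 + 0.170 = 2.457 g/cm³

2.46 g/cm³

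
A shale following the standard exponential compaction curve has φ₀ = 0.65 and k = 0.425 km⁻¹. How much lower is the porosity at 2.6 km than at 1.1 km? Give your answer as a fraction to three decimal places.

φ(1.1) = 0.65·e^(−0.425×1.1) = 0.4073
φ(2.6) = 0.65·e^(−0.425×2.6) = 0.2153
Δφ = 0.4073 − 0.2153 = 0.1920

0.192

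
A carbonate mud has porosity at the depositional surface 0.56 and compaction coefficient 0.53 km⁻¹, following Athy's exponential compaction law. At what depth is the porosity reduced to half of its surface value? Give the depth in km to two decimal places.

1.31 km

φ/φ₀ = 1/2 ⇒ exp(−k·d) = 1/2 ⇒ d = ln(2) / k
d = 0.6931 / 0.53 = 1.308 km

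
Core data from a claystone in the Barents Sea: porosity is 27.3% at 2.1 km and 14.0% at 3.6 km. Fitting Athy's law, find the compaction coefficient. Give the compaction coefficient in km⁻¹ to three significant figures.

Athy: φ(d) = φ₀ e^(−cd) ⇒ φ₁/φ₂ = e^{c(d₂−d₁)} ⇒ c = ln(φ₁/φ₂)/(d₂−d₁)
c = ln(0.273/0.14) / (3.6 − 2.1) = ln(1.95) / 1.5 = 0.6678 / 1.5 = 0.4452 km⁻¹

0.445 km⁻¹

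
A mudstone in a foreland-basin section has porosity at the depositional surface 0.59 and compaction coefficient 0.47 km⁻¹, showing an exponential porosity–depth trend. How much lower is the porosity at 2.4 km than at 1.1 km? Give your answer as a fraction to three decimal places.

0.161

n(1.1) = 0.59·e^(−0.47×1.1) = 0.3518
n(2.4) = 0.59·e^(−0.47×2.4) = 0.1910
Δn = 0.3518 − 0.1910 = 0.1608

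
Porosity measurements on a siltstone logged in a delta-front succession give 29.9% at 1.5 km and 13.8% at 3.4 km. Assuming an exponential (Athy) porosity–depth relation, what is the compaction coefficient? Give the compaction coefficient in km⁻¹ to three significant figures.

0.407 km⁻¹

Athy: n(z) = n₀ e^(−βz) ⇒ n₁/n₂ = e^{β(z₂−z₁)} ⇒ β = ln(n₁/n₂)/(z₂−z₁)
β = ln(0.299/0.138) / (3.4 − 1.5) = ln(2.167) / 1.9 = 0.7732 / 1.9 = 0.4069 km⁻¹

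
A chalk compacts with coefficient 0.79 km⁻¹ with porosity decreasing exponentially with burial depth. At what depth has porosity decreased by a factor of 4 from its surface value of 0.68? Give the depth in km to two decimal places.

1.75 km

n/n₀ = 1/4 ⇒ exp(−k·Z) = 1/4 ⇒ Z = ln(4) / k
Z = 1.3863 / 0.79 = 1.755 km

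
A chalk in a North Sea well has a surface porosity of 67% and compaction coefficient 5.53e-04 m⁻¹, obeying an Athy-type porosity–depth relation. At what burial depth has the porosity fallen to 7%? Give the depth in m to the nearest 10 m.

Working in km (1 km = 1000 m; β in km⁻¹ = β in m⁻¹ × 1000):
Invert Athy's law: Z = ln(φ₀/φ) / β
Z = ln(0.67/0.07) / 0.553 = ln(9.571) / 0.553 = 2.2588 / 0.553 = 4.085 km

4080 m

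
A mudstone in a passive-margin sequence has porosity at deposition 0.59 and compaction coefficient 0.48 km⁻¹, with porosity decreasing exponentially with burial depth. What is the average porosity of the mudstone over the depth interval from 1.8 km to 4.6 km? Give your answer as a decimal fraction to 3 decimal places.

⟨φ⟩ = (1/(Z₂−Z₁)) ∫ φ₀ e^(−kZ) dZ = φ₀·(e^(−k·Z₁) − e^(−k·Z₂)) / (k·(Z₂−Z₁))
e^(−0.48×1.8) = 0.4215; e^(−0.48×4.6) = 0.1099
⟨φ⟩ = 0.59 × (0.4215 − 0.1099) / (0.48 × 2.8) = 0.59 × 0.2318 = 0.1368

0.137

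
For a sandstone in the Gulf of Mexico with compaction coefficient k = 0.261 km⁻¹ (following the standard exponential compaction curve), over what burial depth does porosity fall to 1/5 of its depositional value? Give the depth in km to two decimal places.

phi/phi₀ = 1/5 ⇒ exp(−k·z) = 1/5 ⇒ z = ln(5) / k
z = 1.6094 / 0.261 = 6.166 km

6.17 km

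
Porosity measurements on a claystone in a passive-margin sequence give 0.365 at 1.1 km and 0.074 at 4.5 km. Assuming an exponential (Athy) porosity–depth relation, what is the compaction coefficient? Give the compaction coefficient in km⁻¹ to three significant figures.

Athy: φ(d) = φ₀ e^(−kd) ⇒ φ₁/φ₂ = e^{k(d₂−d₁)} ⇒ k = ln(φ₁/φ₂)/(d₂−d₁)
k = ln(0.365/0.074) / (4.5 − 1.1) = ln(4.932) / 3.4 = 1.5958 / 3.4 = 0.4694 km⁻¹

0.469 km⁻¹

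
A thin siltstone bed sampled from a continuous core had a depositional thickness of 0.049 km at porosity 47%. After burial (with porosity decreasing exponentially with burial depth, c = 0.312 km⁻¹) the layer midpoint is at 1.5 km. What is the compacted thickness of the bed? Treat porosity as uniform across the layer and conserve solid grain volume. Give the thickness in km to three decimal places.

0.037 km

Porosity at 1.5 km: φ = 0.47·exp(−0.312×1.5) = 0.2943
Solid-volume conservation: h(1−φ) = h₀(1−φ₀) ⇒ h = h₀·(1−φ₀)/(1−φ)
h = 0.049 × (1 − 0.47)/(1 − 0.2943) = 0.049 × 0.7511 = 0.0368 km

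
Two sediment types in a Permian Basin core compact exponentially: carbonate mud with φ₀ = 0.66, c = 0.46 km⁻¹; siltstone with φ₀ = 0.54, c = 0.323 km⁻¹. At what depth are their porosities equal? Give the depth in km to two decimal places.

Set φ₀ₐ e^(−cₐz) = φ₀ᵦ e^(−cᵦz) ⇒ ln(φ₀ₐ/φ₀ᵦ) = (cₐ − cᵦ)·z
z = ln(0.66/0.54) / (0.46 − 0.323) = 0.2007 / 0.137 = 1.465 km

1.46 km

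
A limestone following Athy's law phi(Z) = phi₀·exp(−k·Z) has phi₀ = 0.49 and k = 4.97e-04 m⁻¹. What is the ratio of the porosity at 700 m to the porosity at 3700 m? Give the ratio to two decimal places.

Working in km (1 km = 1000 m; k in km⁻¹ = k in m⁻¹ × 1000):
phi(Z₁)/phi(Z₂) = e^(−k·Z₁)/e^(−k·Z₂) = e^{k(Z₂−Z₁)}
= exp(0.497 × 3) = exp(1.491) = 4.4415

4.44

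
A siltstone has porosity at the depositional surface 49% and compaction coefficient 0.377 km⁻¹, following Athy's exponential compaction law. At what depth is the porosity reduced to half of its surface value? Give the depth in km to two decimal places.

1.84 km

n/n₀ = 1/2 ⇒ exp(−k·z) = 1/2 ⇒ z = ln(2) / k
z = 0.6931 / 0.377 = 1.839 km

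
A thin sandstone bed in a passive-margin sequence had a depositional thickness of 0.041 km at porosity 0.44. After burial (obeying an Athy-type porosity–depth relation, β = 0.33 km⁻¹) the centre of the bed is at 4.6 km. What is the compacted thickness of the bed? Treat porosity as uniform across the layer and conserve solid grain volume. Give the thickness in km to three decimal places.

0.025 km

Porosity at 4.6 km: n = 0.44·exp(−0.33×4.6) = 0.0964
Solid-volume conservation: h(1−n) = h₀(1−n₀) ⇒ h = h₀·(1−n₀)/(1−n)
h = 0.041 × (1 − 0.44)/(1 − 0.0964) = 0.041 × 0.6198 = 0.0254 km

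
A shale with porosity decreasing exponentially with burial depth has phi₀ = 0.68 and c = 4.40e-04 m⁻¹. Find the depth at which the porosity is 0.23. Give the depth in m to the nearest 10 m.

2460 m

Working in km (1 km = 1000 m; c in km⁻¹ = c in m⁻¹ × 1000):
Invert Athy's law: z = ln(phi₀/phi) / c
z = ln(0.68/0.23) / 0.44 = ln(2.957) / 0.44 = 1.0840 / 0.44 = 2.464 km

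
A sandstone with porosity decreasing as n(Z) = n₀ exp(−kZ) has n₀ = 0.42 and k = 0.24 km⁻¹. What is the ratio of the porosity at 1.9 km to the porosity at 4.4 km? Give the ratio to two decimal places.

n(Z₁)/n(Z₂) = e^(−k·Z₁)/e^(−k·Z₂) = e^{k(Z₂−Z₁)}
= exp(0.24 × 2.5) = exp(0.6) = 1.8221

1.82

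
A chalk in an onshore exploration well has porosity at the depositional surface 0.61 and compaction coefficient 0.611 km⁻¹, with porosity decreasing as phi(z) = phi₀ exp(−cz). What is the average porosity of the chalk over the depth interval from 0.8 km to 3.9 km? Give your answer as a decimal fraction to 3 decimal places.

⟨phi⟩ = (1/(z₂−z₁)) ∫ phi₀ e^(−cz) dz = phi₀·(e^(−c·z₁) − e^(−c·z₂)) / (c·(z₂−z₁))
e^(−0.611×0.8) = 0.6134; e^(−0.611×3.9) = 0.0923
⟨phi⟩ = 0.61 × (0.6134 − 0.0923) / (0.611 × 3.1) = 0.61 × 0.2751 = 0.1678

0.168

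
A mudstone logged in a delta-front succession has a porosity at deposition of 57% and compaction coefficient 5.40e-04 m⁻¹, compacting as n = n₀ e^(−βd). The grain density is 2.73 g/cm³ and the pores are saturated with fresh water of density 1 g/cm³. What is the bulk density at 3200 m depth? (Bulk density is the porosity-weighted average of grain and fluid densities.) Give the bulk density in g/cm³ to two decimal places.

Working in km (1 km = 1000 m; β in km⁻¹ = β in m⁻¹ × 1000):
Porosity at depth: n = 0.57·exp(−0.54×3.2) = 0.57×0.1776 = 0.1013
Bulk density: ρ_b = (1−n)ρ_g + n·ρ_f = 0.8987×2.73 + 0.1013×1
       = 2.454 + 0.101 = 2.555 g/cm³

2.55 g/cm³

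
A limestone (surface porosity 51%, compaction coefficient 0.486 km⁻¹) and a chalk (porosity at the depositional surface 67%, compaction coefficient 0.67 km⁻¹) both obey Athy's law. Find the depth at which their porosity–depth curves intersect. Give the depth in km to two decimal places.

Set φ₀ₐ e^(−βₐd) = φ₀ᵦ e^(−βᵦd) ⇒ ln(φ₀ₐ/φ₀ᵦ) = (βₐ − βᵦ)·d
d = ln(0.51/0.67) / (0.486 − 0.67) = -0.2729 / -0.184 = 1.483 km

1.48 km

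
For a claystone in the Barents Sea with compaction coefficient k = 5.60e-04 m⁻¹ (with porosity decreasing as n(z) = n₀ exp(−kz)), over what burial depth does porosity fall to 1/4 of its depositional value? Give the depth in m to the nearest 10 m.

2480 m

Working in km (1 km = 1000 m; k in km⁻¹ = k in m⁻¹ × 1000):
n/n₀ = 1/4 ⇒ exp(−k·z) = 1/4 ⇒ z = ln(4) / k
z = 1.3863 / 0.56 = 2.476 km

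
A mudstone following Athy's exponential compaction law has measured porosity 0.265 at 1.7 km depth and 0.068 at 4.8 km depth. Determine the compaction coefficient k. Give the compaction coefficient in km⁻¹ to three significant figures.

0.439 km⁻¹

Athy: phi(d) = phi₀ e^(−kd) ⇒ phi₁/phi₂ = e^{k(d₂−d₁)} ⇒ k = ln(phi₁/phi₂)/(d₂−d₁)
k = ln(0.265/0.068) / (4.8 − 1.7) = ln(3.897) / 3.1 = 1.3602 / 3.1 = 0.4388 km⁻¹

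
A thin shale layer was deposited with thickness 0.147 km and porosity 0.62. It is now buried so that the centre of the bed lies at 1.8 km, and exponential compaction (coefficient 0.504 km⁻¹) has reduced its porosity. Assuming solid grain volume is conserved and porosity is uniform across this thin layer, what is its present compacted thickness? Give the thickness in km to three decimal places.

0.075 km

Porosity at 1.8 km: n = 0.62·exp(−0.504×1.8) = 0.2503
Solid-volume conservation: h(1−n) = h₀(1−n₀) ⇒ h = h₀·(1−n₀)/(1−n)
h = 0.147 × (1 − 0.62)/(1 − 0.2503) = 0.147 × 0.5068 = 0.0745 km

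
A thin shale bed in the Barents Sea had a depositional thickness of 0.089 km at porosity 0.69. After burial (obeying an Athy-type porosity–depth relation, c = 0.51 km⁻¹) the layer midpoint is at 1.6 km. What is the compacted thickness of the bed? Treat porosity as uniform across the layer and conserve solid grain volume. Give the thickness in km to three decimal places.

0.040 km

Porosity at 1.6 km: phi = 0.69·exp(−0.51×1.6) = 0.3051
Solid-volume conservation: h(1−phi) = h₀(1−phi₀) ⇒ h = h₀·(1−phi₀)/(1−phi)
h = 0.089 × (1 − 0.69)/(1 − 0.3051) = 0.089 × 0.4461 = 0.0397 km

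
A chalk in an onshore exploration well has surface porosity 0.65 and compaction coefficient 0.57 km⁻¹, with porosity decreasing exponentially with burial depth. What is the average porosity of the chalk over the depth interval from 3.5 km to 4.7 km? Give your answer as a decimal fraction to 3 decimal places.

0.064

⟨n⟩ = (1/(Z₂−Z₁)) ∫ n₀ e^(−cZ) dZ = n₀·(e^(−c·Z₁) − e^(−c·Z₂)) / (c·(Z₂−Z₁))
e^(−0.57×3.5) = 0.1360; e^(−0.57×4.7) = 0.0686
⟨n⟩ = 0.65 × (0.1360 − 0.0686) / (0.57 × 1.2) = 0.65 × 0.0985 = 0.0640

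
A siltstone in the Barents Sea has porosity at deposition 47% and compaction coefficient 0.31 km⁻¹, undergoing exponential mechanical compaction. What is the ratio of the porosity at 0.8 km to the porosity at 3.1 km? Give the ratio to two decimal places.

φ(Z₁)/φ(Z₂) = e^(−c·Z₁)/e^(−c·Z₂) = e^{c(Z₂−Z₁)}
= exp(0.31 × 2.3) = exp(0.713) = 2.0401

2.04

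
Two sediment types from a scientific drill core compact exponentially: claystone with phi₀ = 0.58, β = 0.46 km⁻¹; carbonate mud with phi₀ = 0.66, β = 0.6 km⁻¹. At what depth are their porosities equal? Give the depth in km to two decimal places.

Set phi₀ₐ e^(−βₐZ) = phi₀ᵦ e^(−βᵦZ) ⇒ ln(phi₀ₐ/phi₀ᵦ) = (βₐ − βᵦ)·Z
Z = ln(0.58/0.66) / (0.46 − 0.6) = -0.1292 / -0.14 = 0.923 km

0.92 km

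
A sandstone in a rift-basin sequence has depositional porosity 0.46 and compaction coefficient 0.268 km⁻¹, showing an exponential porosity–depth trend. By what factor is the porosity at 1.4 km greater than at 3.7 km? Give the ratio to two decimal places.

1.85

n(d₁)/n(d₂) = e^(−β·d₁)/e^(−β·d₂) = e^{β(d₂−d₁)}
= exp(0.268 × 2.3) = exp(0.6164) = 1.8522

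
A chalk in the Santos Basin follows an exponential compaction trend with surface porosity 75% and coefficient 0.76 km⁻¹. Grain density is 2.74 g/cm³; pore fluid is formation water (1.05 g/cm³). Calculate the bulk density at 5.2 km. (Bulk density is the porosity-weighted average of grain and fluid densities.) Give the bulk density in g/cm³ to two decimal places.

2.72 g/cm³

Porosity at depth: φ = 0.75·exp(−0.76×5.2) = 0.75×0.0192 = 0.0144
Bulk density: ρ_b = (1−φ)ρ_g + φ·ρ_f = 0.9856×2.74 + 0.0144×1.05
       = 2.701 + 0.015 = 2.716 g/cm³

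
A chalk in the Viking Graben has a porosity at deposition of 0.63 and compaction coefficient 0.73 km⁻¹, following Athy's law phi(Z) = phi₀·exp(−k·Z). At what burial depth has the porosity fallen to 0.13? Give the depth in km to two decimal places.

2.16 km

Invert Athy's law: Z = ln(phi₀/phi) / k
Z = ln(0.63/0.13) / 0.73 = ln(4.846) / 0.73 = 1.5782 / 0.73 = 2.162 km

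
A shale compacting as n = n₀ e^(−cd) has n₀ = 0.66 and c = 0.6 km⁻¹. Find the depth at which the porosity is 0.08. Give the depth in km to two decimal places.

Invert Athy's law: d = ln(n₀/n) / c
d = ln(0.66/0.08) / 0.6 = ln(8.25) / 0.6 = 2.1102 / 0.6 = 3.517 km

3.52 km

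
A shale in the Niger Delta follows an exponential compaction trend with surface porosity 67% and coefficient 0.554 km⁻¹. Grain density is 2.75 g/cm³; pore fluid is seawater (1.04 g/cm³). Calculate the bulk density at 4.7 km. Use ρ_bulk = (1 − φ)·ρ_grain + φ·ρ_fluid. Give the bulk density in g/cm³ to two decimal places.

Porosity at depth: φ = 0.67·exp(−0.554×4.7) = 0.67×0.0740 = 0.0496
Bulk density: ρ_b = (1−φ)ρ_g + φ·ρ_f = 0.9504×2.75 + 0.0496×1.04
       = 2.614 + 0.052 = 2.665 g/cm³

2.67 g/cm³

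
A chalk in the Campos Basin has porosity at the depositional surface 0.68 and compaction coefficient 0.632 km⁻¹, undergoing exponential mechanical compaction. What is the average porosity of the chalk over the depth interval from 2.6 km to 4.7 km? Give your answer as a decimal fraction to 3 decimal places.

0.073

⟨φ⟩ = (1/(z₂−z₁)) ∫ φ₀ e^(−cz) dz = φ₀·(e^(−c·z₁) − e^(−c·z₂)) / (c·(z₂−z₁))
e^(−0.632×2.6) = 0.1934; e^(−0.632×4.7) = 0.0513
⟨φ⟩ = 0.68 × (0.1934 − 0.0513) / (0.632 × 2.1) = 0.68 × 0.1071 = 0.0728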